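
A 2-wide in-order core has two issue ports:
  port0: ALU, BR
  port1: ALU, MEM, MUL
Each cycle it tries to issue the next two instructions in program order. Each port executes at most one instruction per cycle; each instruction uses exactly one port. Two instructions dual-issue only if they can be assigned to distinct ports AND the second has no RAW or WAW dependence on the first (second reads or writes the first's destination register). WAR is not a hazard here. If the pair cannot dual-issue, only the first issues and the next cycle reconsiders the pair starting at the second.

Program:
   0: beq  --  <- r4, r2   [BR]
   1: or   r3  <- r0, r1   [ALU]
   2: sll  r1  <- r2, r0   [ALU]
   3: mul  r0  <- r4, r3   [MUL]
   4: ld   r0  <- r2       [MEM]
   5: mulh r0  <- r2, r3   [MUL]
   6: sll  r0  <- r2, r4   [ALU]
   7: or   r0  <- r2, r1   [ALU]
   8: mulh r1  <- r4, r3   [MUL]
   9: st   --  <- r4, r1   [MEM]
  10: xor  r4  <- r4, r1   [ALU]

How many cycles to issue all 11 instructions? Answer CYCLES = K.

CYCLES = 7

c0: i0+i1 beq;or  dual
c1: i2+i3 sll;mul  dual
c2: i4 ld  no-port MEM/MUL
c3: i5 mulh  WAW r0
c4: i6 sll  WAW r0
c5: i7+i8 or;mulh  dual
c6: i9+i10 st;xor  dual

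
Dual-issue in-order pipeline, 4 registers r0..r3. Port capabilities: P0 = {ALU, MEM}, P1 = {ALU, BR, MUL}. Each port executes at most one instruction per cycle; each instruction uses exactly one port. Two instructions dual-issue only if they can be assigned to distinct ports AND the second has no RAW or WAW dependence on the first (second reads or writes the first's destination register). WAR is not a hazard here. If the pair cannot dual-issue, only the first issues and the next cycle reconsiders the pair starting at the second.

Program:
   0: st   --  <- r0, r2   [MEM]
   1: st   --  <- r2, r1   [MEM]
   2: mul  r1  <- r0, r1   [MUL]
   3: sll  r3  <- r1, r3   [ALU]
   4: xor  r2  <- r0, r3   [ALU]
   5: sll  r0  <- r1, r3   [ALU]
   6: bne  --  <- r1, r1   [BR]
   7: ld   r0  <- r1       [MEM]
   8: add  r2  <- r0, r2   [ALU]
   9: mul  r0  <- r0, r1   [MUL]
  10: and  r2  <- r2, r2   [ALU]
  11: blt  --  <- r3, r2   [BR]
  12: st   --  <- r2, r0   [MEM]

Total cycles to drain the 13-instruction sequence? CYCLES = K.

CYCLES = 8

#0 head=0: st.MEM i0 no-port MEM/MEM
#1 head=1: st.MEM+mul.MUL i1/i2 pair
#2 head=3: sll.ALU i3 RAW r3
#3 head=4: xor.ALU+sll.ALU i4/i5 pair
#4 head=6: bne.BR+ld.MEM i6/i7 pair
#5 head=8: add.ALU+mul.MUL i8/i9 pair
#6 head=10: and.ALU i10 RAW r2
#7 head=11: blt.BR+st.MEM i11/i12 pair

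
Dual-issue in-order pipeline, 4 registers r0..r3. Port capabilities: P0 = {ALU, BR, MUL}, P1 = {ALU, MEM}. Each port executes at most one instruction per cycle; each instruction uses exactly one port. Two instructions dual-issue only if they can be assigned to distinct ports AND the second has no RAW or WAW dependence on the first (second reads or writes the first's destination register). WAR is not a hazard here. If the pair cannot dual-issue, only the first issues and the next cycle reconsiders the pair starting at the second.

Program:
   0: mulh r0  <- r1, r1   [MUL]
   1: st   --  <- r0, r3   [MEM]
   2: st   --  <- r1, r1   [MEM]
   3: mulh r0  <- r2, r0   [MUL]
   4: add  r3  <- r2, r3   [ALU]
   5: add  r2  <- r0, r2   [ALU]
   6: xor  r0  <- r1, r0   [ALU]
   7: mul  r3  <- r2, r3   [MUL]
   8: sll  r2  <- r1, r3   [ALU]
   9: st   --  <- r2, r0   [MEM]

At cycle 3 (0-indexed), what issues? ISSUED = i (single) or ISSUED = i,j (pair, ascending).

[0] i0  mulh  -- RAW r0
[1] i1  st  -- no-port MEM/MEM
[2] i2+i3  st+mulh  -- 2-wide
[3] i4+i5  add+add  -- 2-wide
[4] i6+i7  xor+mul  -- 2-wide
[5] i8  sll  -- RAW r2
[6] i9  st  -- tail

ISSUED = 4,5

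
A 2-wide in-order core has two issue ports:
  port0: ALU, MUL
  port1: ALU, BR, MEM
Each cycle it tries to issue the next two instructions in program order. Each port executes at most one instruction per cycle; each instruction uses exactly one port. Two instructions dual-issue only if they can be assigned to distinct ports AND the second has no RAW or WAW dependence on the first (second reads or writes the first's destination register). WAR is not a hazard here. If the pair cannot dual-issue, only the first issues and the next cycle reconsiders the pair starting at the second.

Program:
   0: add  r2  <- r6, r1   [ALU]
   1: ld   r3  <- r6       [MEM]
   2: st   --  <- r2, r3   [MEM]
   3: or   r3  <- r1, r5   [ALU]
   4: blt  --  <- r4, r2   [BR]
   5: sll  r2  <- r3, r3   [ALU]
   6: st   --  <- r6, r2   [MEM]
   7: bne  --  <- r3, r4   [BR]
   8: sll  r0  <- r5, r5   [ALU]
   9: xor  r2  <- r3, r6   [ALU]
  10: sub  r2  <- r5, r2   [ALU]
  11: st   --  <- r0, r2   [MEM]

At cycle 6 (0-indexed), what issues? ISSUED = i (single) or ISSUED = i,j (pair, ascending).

ISSUED = 10

c0: i0,i1 add ld  pair
c1: i2,i3 st or  pair
c2: i4,i5 blt sll  pair
c3: i6 st  no-port MEM/BR
c4: i7,i8 bne sll  pair
c5: i9 xor  RAW+WAW r2
c6: i10 sub  RAW r2
c7: i11 st  tail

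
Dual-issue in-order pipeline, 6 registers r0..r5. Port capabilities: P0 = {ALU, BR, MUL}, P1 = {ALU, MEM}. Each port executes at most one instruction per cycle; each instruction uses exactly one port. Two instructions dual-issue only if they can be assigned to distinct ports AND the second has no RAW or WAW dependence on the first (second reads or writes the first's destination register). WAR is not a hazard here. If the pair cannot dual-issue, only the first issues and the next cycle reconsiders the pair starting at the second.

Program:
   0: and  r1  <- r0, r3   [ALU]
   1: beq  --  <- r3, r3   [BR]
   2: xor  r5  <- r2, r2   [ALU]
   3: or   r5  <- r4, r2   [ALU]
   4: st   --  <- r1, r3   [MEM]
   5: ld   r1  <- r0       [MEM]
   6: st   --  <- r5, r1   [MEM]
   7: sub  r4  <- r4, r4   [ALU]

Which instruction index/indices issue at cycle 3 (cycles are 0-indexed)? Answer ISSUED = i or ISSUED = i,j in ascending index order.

ISSUED = 5

#0 head=0: and.ALU;beq.BR i0&i1 dual
#1 head=2: xor.ALU i2 WAW r5
#2 head=3: or.ALU;st.MEM i3&i4 dual
#3 head=5: ld.MEM i5 no-port MEM/MEM
#4 head=6: st.MEM;sub.ALU i6&i7 dual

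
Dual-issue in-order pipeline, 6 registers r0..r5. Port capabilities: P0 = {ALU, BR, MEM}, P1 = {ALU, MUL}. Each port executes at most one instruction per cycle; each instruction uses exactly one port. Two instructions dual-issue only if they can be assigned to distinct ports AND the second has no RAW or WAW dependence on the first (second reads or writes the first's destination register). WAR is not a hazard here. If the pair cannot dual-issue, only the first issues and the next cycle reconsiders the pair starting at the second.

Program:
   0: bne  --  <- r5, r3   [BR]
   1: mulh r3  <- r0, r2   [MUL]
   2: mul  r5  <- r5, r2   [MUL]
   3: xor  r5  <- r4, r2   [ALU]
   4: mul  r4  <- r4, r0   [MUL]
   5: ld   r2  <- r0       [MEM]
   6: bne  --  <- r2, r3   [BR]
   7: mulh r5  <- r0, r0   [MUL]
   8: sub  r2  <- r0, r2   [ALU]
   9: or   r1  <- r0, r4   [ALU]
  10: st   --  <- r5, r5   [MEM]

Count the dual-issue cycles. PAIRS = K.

PAIRS = 4

t=0 i0/i1:bne+mulh ; dual
t=1 i2:mul ; WAW r5
t=2 i3/i4:xor+mul ; dual
t=3 i5:ld ; no-port MEM/BR
t=4 i6/i7:bne+mulh ; dual
t=5 i8/i9:sub+or ; dual
t=6 i10:st ; tail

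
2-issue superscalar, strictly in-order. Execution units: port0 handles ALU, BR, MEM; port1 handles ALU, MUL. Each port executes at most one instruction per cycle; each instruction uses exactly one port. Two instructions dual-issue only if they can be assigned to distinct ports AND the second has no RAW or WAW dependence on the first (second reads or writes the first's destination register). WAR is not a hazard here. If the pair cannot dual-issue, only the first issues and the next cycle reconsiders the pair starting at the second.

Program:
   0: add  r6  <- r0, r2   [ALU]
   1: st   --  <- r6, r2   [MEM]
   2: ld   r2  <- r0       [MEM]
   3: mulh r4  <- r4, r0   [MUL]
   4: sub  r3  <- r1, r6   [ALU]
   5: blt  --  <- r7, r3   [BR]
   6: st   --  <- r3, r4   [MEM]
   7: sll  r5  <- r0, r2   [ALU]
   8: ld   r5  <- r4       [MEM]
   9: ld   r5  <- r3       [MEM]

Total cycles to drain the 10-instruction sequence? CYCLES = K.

#0 head=0: add i0 RAW r6
#1 head=1: st i1 no-port MEM/MEM
#2 head=2: ld mulh i2+i3 dual
#3 head=4: sub i4 RAW r3
#4 head=5: blt i5 no-port BR/MEM
#5 head=6: st sll i6+i7 dual
#6 head=8: ld i8 no-port MEM/MEM
#7 head=9: ld i9 tail

CYCLES = 8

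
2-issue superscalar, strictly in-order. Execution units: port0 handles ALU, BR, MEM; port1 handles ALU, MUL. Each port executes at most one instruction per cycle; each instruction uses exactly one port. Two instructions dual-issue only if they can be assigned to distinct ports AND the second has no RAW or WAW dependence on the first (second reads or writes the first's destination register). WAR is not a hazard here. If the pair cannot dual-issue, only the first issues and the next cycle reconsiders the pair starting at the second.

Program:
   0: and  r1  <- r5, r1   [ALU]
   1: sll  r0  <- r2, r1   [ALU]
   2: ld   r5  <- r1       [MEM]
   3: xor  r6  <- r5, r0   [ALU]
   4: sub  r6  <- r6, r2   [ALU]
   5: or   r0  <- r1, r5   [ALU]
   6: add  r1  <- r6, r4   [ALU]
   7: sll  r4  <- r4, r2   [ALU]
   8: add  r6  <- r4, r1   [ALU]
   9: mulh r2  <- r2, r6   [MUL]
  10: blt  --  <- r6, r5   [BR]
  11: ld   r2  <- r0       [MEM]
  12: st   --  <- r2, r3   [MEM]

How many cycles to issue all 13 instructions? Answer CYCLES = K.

#0 head=0: and.ALU i0 RAW r1
#1 head=1: sll.ALU;ld.MEM i1/i2 dual
#2 head=3: xor.ALU i3 RAW+WAW r6
#3 head=4: sub.ALU;or.ALU i4/i5 dual
#4 head=6: add.ALU;sll.ALU i6/i7 dual
#5 head=8: add.ALU i8 RAW r6
#6 head=9: mulh.MUL;blt.BR i9/i10 dual
#7 head=11: ld.MEM i11 no-port MEM/MEM
#8 head=12: st.MEM i12 tail

CYCLES = 9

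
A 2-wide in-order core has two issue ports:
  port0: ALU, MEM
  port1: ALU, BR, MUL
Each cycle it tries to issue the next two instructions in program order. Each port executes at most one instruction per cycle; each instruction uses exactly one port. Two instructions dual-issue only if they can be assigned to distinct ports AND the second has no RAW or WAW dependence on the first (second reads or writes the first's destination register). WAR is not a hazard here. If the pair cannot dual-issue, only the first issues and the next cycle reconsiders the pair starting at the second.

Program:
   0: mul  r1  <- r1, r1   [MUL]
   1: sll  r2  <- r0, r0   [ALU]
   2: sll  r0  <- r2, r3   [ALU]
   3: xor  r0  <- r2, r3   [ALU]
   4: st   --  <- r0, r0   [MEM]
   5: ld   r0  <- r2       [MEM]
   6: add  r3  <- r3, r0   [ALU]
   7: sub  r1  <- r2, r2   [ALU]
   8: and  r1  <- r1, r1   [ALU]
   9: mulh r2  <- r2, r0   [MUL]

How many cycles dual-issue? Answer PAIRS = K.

0. mul;sll @i0+i1  | 2-wide
1. sll @i2  | WAW r0
2. xor @i3  | RAW r0
3. st @i4  | no-port MEM/MEM
4. ld @i5  | RAW r0
5. add;sub @i6+i7  | 2-wide
6. and;mulh @i8+i9  | 2-wide

PAIRS = 3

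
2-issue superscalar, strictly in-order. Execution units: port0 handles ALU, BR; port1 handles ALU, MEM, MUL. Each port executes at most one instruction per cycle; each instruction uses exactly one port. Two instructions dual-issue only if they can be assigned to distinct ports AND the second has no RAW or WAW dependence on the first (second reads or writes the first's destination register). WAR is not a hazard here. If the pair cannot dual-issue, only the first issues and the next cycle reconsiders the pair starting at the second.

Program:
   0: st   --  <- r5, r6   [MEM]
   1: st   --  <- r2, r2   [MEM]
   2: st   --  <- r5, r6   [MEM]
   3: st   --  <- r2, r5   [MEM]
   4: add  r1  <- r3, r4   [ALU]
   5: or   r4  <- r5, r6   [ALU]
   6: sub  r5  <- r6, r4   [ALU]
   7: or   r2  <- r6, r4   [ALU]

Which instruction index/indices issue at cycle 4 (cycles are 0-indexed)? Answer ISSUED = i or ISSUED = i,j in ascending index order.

#0 head=0: st.MEM i0 no-port MEM/MEM
#1 head=1: st.MEM i1 no-port MEM/MEM
#2 head=2: st.MEM i2 no-port MEM/MEM
#3 head=3: st.MEM+add.ALU i3&i4 dual
#4 head=5: or.ALU i5 RAW r4
#5 head=6: sub.ALU+or.ALU i6&i7 dual

ISSUED = 5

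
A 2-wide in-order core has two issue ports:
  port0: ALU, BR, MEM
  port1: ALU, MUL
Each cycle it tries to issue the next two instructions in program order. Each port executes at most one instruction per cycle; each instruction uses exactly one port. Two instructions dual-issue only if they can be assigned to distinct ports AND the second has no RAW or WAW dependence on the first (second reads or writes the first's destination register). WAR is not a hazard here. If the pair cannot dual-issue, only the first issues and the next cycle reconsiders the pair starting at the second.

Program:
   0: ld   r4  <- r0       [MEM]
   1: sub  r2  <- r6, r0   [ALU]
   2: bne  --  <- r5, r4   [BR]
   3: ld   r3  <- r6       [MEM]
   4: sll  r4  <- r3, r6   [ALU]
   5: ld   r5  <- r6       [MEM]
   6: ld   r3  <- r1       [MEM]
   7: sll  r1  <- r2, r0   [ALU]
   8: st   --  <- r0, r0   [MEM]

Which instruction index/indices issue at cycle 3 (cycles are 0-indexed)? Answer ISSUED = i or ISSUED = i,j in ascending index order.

  cy0 -> i0&i1 (ld+sub) dual
  cy1 -> i2 (bne) no-port BR/MEM
  cy2 -> i3 (ld) RAW r3
  cy3 -> i4&i5 (sll+ld) dual
  cy4 -> i6&i7 (ld+sll) dual
  cy5 -> i8 (st) tail

ISSUED = 4,5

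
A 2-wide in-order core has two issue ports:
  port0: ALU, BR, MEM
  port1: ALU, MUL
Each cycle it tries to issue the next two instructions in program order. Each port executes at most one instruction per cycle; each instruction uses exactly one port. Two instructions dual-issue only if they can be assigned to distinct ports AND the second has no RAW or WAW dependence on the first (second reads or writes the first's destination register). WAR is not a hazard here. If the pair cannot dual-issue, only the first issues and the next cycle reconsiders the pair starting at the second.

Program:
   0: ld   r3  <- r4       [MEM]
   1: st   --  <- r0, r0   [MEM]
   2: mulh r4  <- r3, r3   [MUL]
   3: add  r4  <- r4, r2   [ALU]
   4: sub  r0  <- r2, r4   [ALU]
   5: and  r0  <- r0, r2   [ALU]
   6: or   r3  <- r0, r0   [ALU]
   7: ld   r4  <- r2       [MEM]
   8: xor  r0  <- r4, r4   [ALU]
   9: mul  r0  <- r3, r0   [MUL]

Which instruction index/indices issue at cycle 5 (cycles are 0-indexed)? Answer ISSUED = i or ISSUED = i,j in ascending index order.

0. ld @i0  | no-port MEM/MEM
1. st;mulh @i1/i2  | dual
2. add @i3  | RAW r4
3. sub @i4  | RAW+WAW r0
4. and @i5  | RAW r0
5. or;ld @i6/i7  | dual
6. xor @i8  | RAW+WAW r0
7. mul @i9  | tail

ISSUED = 6,7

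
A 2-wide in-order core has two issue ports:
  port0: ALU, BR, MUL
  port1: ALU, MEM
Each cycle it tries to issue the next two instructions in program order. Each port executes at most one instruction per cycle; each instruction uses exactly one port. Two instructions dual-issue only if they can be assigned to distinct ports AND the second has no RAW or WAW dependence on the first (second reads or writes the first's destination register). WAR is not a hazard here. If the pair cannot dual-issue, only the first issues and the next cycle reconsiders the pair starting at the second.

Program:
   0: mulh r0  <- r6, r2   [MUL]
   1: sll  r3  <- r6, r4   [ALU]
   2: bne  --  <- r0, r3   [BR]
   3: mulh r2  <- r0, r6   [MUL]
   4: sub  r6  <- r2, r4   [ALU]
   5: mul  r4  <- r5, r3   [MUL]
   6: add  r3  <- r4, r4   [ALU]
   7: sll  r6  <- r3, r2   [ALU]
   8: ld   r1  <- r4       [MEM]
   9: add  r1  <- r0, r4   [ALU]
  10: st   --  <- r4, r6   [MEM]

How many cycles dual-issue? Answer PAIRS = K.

PAIRS = 4

0. mulh.MUL+sll.ALU @i0&i1  | 2-wide
1. bne.BR @i2  | no-port BR/MUL
2. mulh.MUL @i3  | RAW r2
3. sub.ALU+mul.MUL @i4&i5  | 2-wide
4. add.ALU @i6  | RAW r3
5. sll.ALU+ld.MEM @i7&i8  | 2-wide
6. add.ALU+st.MEM @i9&i10  | 2-wide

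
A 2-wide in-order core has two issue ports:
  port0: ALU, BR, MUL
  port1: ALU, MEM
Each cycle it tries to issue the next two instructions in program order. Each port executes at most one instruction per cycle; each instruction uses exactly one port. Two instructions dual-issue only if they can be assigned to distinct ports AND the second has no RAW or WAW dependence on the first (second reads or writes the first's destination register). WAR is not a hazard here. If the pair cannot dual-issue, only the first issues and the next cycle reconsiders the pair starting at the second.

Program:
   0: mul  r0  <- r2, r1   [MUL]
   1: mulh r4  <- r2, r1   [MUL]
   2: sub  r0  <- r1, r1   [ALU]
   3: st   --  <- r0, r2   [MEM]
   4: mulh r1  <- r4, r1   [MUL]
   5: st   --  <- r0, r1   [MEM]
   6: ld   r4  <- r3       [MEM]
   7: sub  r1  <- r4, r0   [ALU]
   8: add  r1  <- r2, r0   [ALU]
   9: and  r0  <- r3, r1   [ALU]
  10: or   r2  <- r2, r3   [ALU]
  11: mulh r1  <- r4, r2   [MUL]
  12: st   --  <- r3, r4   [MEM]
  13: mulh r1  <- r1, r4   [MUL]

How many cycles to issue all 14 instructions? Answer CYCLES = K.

CYCLES = 10

  cy0 -> i0 (mul) no-port MUL/MUL
  cy1 -> i1&i2 (mulh/sub) pair
  cy2 -> i3&i4 (st/mulh) pair
  cy3 -> i5 (st) no-port MEM/MEM
  cy4 -> i6 (ld) RAW r4
  cy5 -> i7 (sub) WAW r1
  cy6 -> i8 (add) RAW r1
  cy7 -> i9&i10 (and/or) pair
  cy8 -> i11&i12 (mulh/st) pair
  cy9 -> i13 (mulh) tail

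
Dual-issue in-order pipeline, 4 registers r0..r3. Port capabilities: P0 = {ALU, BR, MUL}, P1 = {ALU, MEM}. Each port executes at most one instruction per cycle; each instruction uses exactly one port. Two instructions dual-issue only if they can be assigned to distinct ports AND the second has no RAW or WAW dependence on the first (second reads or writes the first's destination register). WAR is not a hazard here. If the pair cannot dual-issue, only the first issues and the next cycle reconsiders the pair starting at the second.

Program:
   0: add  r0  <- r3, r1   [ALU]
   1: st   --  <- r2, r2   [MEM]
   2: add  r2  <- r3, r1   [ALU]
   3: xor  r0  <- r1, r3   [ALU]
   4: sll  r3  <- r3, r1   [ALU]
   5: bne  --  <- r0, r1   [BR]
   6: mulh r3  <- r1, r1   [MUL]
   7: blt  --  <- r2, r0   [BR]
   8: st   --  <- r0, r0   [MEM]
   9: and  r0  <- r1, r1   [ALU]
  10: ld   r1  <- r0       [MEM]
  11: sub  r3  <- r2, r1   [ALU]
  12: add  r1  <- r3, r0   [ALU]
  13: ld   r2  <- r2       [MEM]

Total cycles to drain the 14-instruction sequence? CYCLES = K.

#0 head=0: add st i0,i1 pair
#1 head=2: add xor i2,i3 pair
#2 head=4: sll bne i4,i5 pair
#3 head=6: mulh i6 no-port MUL/BR
#4 head=7: blt st i7,i8 pair
#5 head=9: and i9 RAW r0
#6 head=10: ld i10 RAW r1
#7 head=11: sub i11 RAW r3
#8 head=12: add ld i12,i13 pair

CYCLES = 9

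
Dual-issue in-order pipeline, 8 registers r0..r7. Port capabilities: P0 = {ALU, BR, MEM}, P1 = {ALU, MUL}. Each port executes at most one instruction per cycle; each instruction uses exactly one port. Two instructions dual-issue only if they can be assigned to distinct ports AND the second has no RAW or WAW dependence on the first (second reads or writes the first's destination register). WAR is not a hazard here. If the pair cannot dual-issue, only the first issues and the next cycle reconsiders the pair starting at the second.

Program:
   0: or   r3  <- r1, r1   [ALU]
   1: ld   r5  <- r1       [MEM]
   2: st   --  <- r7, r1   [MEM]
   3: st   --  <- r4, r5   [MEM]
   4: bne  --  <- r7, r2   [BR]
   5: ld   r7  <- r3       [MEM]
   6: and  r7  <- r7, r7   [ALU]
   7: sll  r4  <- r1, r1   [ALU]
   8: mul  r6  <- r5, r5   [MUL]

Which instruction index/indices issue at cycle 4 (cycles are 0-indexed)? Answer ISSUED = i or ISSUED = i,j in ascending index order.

ISSUED = 5

[0] i0+i1  or/ld  -- pair
[1] i2  st  -- no-port MEM/MEM
[2] i3  st  -- no-port MEM/BR
[3] i4  bne  -- no-port BR/MEM
[4] i5  ld  -- RAW+WAW r7
[5] i6+i7  and/sll  -- pair
[6] i8  mul  -- tail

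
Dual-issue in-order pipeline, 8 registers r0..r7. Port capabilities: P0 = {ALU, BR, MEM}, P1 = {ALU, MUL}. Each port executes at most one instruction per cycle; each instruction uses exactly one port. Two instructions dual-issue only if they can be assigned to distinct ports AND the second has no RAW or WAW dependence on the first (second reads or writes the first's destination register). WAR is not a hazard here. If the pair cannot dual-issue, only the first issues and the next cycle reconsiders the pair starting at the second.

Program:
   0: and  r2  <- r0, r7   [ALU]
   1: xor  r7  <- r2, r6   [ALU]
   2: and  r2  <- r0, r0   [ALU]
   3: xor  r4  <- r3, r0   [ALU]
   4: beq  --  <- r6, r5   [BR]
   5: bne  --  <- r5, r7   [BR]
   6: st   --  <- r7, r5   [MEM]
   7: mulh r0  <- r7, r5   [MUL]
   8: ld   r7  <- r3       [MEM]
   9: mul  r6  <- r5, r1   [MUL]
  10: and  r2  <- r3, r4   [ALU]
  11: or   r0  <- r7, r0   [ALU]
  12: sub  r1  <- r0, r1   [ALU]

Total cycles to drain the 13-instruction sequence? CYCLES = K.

c0: i0 and.ALU  RAW r2
c1: i1&i2 xor.ALU;and.ALU  pair
c2: i3&i4 xor.ALU;beq.BR  pair
c3: i5 bne.BR  no-port BR/MEM
c4: i6&i7 st.MEM;mulh.MUL  pair
c5: i8&i9 ld.MEM;mul.MUL  pair
c6: i10&i11 and.ALU;or.ALU  pair
c7: i12 sub.ALU  tail

CYCLES = 8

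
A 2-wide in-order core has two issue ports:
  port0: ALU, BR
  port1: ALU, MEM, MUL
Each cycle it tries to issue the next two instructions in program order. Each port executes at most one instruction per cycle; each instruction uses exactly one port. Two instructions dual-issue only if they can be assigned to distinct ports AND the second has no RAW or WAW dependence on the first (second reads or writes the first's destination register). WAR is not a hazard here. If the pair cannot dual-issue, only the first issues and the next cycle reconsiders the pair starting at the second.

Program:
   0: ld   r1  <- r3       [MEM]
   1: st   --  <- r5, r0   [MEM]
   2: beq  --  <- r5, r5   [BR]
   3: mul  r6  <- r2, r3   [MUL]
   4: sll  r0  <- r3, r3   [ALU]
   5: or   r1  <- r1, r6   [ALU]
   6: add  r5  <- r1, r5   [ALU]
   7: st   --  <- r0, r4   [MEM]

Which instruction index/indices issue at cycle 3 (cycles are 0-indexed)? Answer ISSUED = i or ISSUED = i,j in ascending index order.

ISSUED = 5

c0: i0 ld.MEM  no-port MEM/MEM
c1: i1+i2 st.MEM beq.BR  dual
c2: i3+i4 mul.MUL sll.ALU  dual
c3: i5 or.ALU  RAW r1
c4: i6+i7 add.ALU st.MEM  dual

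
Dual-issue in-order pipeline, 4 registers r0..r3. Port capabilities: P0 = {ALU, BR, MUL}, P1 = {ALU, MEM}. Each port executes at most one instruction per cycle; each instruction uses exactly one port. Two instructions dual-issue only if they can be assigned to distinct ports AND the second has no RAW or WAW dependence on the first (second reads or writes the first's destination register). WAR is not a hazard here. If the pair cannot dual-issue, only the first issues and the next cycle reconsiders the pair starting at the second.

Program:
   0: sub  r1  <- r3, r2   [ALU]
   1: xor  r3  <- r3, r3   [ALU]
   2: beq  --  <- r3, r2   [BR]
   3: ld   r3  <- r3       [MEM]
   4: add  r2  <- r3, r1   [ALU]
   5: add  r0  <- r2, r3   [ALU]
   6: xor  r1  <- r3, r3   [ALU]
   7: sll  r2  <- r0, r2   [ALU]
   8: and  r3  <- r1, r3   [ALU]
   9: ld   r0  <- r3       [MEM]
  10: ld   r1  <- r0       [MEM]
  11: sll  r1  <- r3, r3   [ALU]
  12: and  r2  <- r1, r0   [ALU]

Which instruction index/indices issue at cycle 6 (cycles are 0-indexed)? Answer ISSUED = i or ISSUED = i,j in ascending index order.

c0: i0/i1 sub xor  pair
c1: i2/i3 beq ld  pair
c2: i4 add  RAW r2
c3: i5/i6 add xor  pair
c4: i7/i8 sll and  pair
c5: i9 ld  no-port MEM/MEM
c6: i10 ld  WAW r1
c7: i11 sll  RAW r1
c8: i12 and  tail

ISSUED = 10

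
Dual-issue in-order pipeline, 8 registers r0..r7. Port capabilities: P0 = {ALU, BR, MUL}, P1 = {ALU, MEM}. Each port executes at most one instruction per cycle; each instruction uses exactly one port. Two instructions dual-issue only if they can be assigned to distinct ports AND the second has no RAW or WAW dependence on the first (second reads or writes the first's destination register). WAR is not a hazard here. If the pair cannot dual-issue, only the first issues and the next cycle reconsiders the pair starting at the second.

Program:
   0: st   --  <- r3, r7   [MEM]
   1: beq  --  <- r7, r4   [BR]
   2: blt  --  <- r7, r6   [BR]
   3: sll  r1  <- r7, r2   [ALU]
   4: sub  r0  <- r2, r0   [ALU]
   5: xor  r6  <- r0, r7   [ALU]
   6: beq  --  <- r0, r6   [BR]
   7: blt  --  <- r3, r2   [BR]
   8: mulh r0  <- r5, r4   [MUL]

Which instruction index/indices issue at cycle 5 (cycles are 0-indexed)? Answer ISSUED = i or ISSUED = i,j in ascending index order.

c0: i0&i1 st.MEM/beq.BR  pair
c1: i2&i3 blt.BR/sll.ALU  pair
c2: i4 sub.ALU  RAW r0
c3: i5 xor.ALU  RAW r6
c4: i6 beq.BR  no-port BR/BR
c5: i7 blt.BR  no-port BR/MUL
c6: i8 mulh.MUL  tail

ISSUED = 7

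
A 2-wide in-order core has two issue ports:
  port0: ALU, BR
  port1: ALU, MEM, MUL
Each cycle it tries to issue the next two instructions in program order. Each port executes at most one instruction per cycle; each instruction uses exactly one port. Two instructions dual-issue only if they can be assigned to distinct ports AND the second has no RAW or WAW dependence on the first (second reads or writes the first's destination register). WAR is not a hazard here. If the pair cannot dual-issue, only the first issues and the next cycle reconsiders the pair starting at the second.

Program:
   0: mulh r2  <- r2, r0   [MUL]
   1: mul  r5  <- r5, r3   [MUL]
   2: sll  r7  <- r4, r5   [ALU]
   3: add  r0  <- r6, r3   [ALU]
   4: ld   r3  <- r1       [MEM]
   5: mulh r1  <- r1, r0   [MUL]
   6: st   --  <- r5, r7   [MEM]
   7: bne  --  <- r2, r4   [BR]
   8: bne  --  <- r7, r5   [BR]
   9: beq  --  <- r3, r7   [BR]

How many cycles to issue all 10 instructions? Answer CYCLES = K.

[0] i0  mulh.MUL  -- no-port MUL/MUL
[1] i1  mul.MUL  -- RAW r5
[2] i2/i3  sll.ALU/add.ALU  -- 2-wide
[3] i4  ld.MEM  -- no-port MEM/MUL
[4] i5  mulh.MUL  -- no-port MUL/MEM
[5] i6/i7  st.MEM/bne.BR  -- 2-wide
[6] i8  bne.BR  -- no-port BR/BR
[7] i9  beq.BR  -- tail

CYCLES = 8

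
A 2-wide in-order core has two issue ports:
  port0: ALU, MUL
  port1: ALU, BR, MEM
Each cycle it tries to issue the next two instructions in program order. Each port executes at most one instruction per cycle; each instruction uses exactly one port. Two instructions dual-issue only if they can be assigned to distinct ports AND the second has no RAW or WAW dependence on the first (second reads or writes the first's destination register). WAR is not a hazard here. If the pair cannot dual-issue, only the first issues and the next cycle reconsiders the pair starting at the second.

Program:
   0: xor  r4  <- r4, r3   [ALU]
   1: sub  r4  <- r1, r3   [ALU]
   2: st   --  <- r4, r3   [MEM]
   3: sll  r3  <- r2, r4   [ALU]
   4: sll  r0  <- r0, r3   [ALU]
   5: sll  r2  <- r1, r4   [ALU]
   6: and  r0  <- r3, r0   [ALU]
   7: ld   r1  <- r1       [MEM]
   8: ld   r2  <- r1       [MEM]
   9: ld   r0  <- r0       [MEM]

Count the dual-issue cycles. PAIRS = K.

0. xor @i0  | WAW r4
1. sub @i1  | RAW r4
2. st/sll @i2,i3  | 2-wide
3. sll/sll @i4,i5  | 2-wide
4. and/ld @i6,i7  | 2-wide
5. ld @i8  | no-port MEM/MEM
6. ld @i9  | tail

PAIRS = 3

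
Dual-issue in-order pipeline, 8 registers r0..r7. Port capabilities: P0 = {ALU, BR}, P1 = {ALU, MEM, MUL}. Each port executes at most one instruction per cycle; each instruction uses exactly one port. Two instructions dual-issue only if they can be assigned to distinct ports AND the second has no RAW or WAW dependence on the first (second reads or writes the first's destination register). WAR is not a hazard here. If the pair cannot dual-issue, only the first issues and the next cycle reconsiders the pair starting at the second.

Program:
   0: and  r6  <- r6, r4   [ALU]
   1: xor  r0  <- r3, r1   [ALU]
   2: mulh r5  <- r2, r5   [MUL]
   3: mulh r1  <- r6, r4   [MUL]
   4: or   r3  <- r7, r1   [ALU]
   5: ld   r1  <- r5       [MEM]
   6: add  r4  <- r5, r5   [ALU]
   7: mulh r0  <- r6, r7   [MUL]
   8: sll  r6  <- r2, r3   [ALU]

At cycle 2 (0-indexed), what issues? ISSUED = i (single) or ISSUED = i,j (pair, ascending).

[0] i0+i1  and;xor  -- dual
[1] i2  mulh  -- no-port MUL/MUL
[2] i3  mulh  -- RAW r1
[3] i4+i5  or;ld  -- dual
[4] i6+i7  add;mulh  -- dual
[5] i8  sll  -- tail

ISSUED = 3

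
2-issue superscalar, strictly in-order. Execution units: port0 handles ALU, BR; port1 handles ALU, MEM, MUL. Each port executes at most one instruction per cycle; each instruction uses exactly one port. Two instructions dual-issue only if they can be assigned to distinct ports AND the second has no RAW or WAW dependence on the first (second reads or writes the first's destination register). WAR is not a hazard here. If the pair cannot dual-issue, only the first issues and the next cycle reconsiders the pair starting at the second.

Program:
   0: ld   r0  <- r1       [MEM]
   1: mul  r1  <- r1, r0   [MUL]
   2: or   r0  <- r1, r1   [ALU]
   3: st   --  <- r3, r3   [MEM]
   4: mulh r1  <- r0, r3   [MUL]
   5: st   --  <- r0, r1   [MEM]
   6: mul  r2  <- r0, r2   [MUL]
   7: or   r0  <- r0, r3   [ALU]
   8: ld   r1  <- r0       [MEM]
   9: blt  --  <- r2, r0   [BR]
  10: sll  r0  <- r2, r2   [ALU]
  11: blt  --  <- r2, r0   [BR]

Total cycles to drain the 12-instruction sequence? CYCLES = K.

CYCLES = 9

c0: i0 ld.MEM  no-port MEM/MUL
c1: i1 mul.MUL  RAW r1
c2: i2&i3 or.ALU/st.MEM  dual
c3: i4 mulh.MUL  no-port MUL/MEM
c4: i5 st.MEM  no-port MEM/MUL
c5: i6&i7 mul.MUL/or.ALU  dual
c6: i8&i9 ld.MEM/blt.BR  dual
c7: i10 sll.ALU  RAW r0
c8: i11 blt.BR  tail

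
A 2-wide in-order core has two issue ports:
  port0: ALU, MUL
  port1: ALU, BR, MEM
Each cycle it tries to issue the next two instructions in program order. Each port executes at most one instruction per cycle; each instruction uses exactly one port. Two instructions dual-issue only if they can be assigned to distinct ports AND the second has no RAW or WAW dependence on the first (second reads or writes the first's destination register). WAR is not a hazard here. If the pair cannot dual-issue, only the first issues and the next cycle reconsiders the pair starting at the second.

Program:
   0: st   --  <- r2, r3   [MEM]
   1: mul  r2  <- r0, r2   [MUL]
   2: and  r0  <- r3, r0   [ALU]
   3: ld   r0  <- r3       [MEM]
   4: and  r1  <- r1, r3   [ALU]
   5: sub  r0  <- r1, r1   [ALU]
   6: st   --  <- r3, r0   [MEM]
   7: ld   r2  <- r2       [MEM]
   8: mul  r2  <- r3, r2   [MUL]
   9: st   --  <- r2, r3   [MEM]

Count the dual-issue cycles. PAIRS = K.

PAIRS = 2

  cy0 -> i0+i1 (st.MEM+mul.MUL) pair
  cy1 -> i2 (and.ALU) WAW r0
  cy2 -> i3+i4 (ld.MEM+and.ALU) pair
  cy3 -> i5 (sub.ALU) RAW r0
  cy4 -> i6 (st.MEM) no-port MEM/MEM
  cy5 -> i7 (ld.MEM) RAW+WAW r2
  cy6 -> i8 (mul.MUL) RAW r2
  cy7 -> i9 (st.MEM) tail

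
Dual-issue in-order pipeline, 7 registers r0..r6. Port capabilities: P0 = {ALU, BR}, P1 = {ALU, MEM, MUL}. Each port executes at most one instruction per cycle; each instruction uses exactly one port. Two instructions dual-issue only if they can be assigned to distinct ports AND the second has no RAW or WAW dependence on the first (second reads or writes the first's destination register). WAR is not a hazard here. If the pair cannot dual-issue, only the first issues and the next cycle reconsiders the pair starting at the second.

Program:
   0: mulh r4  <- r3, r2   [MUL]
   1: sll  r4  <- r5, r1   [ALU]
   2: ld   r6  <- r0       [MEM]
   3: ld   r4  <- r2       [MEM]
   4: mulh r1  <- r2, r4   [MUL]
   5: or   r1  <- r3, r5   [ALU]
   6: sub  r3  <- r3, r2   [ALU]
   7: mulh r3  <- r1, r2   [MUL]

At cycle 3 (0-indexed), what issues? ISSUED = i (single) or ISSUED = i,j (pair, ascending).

c0: i0 mulh.MUL  WAW r4
c1: i1+i2 sll.ALU/ld.MEM  pair
c2: i3 ld.MEM  no-port MEM/MUL
c3: i4 mulh.MUL  WAW r1
c4: i5+i6 or.ALU/sub.ALU  pair
c5: i7 mulh.MUL  tail

ISSUED = 4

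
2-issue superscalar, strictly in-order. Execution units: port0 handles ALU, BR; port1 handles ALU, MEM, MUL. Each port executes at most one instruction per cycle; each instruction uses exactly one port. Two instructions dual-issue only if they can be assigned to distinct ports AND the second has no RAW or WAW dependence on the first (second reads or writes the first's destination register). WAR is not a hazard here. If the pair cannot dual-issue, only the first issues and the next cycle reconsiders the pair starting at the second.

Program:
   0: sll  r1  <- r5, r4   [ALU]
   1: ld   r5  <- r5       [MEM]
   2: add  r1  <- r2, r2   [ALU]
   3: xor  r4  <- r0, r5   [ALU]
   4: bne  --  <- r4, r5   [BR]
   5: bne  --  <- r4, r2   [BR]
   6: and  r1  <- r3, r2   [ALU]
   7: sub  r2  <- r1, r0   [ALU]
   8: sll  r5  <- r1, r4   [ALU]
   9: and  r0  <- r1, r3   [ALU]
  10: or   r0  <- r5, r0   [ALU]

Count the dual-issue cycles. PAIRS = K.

c0: i0/i1 sll.ALU ld.MEM  pair
c1: i2/i3 add.ALU xor.ALU  pair
c2: i4 bne.BR  no-port BR/BR
c3: i5/i6 bne.BR and.ALU  pair
c4: i7/i8 sub.ALU sll.ALU  pair
c5: i9 and.ALU  RAW+WAW r0
c6: i10 or.ALU  tail

PAIRS = 4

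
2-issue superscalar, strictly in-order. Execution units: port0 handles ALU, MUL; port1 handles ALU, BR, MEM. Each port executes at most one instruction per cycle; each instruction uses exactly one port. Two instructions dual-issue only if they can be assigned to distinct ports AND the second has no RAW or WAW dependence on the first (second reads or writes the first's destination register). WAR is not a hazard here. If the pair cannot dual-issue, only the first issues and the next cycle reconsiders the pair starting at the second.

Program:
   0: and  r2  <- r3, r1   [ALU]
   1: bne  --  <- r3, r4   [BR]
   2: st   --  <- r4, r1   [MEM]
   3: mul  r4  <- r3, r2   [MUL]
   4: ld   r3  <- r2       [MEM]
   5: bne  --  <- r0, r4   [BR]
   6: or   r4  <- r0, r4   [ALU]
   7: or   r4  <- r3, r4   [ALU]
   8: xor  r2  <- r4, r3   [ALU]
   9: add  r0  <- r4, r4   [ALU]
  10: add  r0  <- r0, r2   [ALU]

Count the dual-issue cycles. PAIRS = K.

0. and+bne @i0&i1  | 2-wide
1. st+mul @i2&i3  | 2-wide
2. ld @i4  | no-port MEM/BR
3. bne+or @i5&i6  | 2-wide
4. or @i7  | RAW r4
5. xor+add @i8&i9  | 2-wide
6. add @i10  | tail

PAIRS = 4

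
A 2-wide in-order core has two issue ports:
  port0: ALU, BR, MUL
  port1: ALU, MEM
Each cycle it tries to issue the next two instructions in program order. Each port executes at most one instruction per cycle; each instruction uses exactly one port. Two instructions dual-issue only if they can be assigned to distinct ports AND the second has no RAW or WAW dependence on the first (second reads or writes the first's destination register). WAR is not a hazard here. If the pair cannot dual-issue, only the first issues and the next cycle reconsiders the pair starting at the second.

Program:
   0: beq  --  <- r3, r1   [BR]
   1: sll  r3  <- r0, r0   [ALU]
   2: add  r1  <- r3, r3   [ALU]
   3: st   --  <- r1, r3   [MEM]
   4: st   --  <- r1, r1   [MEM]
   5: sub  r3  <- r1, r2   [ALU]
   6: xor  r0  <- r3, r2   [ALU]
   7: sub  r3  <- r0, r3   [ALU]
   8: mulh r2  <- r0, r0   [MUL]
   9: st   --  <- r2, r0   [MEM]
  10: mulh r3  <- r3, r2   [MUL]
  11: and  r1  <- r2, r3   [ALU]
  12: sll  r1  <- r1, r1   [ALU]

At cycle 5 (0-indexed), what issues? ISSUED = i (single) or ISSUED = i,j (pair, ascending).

ISSUED = 7,8

  cy0 -> i0&i1 (beq.BR/sll.ALU) 2-wide
  cy1 -> i2 (add.ALU) RAW r1
  cy2 -> i3 (st.MEM) no-port MEM/MEM
  cy3 -> i4&i5 (st.MEM/sub.ALU) 2-wide
  cy4 -> i6 (xor.ALU) RAW r0
  cy5 -> i7&i8 (sub.ALU/mulh.MUL) 2-wide
  cy6 -> i9&i10 (st.MEM/mulh.MUL) 2-wide
  cy7 -> i11 (and.ALU) RAW+WAW r1
  cy8 -> i12 (sll.ALU) tail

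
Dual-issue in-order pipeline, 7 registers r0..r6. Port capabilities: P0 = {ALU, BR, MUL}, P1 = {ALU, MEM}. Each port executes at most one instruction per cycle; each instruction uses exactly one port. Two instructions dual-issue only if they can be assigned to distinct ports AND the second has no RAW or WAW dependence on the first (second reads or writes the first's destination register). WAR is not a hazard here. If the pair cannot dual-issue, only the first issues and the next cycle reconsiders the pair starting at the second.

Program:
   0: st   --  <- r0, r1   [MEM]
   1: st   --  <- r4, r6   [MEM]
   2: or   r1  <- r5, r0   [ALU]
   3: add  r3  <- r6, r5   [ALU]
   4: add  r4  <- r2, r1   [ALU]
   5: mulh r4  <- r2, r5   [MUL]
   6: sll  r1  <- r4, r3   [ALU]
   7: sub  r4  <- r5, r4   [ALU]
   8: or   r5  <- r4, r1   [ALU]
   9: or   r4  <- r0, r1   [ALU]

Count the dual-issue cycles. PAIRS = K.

PAIRS = 4

t=0 i0:st.MEM ; no-port MEM/MEM
t=1 i1+i2:st.MEM/or.ALU ; pair
t=2 i3+i4:add.ALU/add.ALU ; pair
t=3 i5:mulh.MUL ; RAW r4
t=4 i6+i7:sll.ALU/sub.ALU ; pair
t=5 i8+i9:or.ALU/or.ALU ; pair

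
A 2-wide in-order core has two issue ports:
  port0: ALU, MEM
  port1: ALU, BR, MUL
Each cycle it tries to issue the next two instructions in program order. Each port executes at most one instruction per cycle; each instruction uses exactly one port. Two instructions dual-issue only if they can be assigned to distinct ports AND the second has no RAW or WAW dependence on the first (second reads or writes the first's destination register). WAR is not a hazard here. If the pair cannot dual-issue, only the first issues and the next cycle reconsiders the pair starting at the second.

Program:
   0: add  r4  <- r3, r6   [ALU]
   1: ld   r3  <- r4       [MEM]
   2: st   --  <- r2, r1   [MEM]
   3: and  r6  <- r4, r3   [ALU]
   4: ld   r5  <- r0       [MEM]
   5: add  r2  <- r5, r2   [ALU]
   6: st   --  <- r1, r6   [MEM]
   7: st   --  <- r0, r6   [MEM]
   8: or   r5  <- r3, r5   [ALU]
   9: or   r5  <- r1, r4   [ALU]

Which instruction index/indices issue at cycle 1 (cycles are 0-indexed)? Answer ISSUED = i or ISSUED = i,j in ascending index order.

0. add.ALU @i0  | RAW r4
1. ld.MEM @i1  | no-port MEM/MEM
2. st.MEM+and.ALU @i2/i3  | pair
3. ld.MEM @i4  | RAW r5
4. add.ALU+st.MEM @i5/i6  | pair
5. st.MEM+or.ALU @i7/i8  | pair
6. or.ALU @i9  | tail

ISSUED = 1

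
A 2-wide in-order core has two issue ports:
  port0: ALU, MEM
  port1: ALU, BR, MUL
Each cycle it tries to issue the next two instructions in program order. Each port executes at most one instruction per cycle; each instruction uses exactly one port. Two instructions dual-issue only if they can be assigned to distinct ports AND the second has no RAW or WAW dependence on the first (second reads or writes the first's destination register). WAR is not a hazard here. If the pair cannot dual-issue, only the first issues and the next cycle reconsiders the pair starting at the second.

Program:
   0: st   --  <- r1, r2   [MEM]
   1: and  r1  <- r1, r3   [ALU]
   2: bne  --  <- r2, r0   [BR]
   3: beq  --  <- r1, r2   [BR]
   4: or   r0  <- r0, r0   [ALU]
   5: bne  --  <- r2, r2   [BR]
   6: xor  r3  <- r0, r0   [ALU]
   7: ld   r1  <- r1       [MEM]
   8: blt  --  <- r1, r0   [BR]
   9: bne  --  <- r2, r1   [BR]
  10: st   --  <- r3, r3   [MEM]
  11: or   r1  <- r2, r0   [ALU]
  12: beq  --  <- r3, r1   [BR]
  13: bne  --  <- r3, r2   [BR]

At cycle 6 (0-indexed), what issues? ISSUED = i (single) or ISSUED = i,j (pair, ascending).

[0] i0/i1  st;and  -- pair
[1] i2  bne  -- no-port BR/BR
[2] i3/i4  beq;or  -- pair
[3] i5/i6  bne;xor  -- pair
[4] i7  ld  -- RAW r1
[5] i8  blt  -- no-port BR/BR
[6] i9/i10  bne;st  -- pair
[7] i11  or  -- RAW r1
[8] i12  beq  -- no-port BR/BR
[9] i13  bne  -- tail

ISSUED = 9,10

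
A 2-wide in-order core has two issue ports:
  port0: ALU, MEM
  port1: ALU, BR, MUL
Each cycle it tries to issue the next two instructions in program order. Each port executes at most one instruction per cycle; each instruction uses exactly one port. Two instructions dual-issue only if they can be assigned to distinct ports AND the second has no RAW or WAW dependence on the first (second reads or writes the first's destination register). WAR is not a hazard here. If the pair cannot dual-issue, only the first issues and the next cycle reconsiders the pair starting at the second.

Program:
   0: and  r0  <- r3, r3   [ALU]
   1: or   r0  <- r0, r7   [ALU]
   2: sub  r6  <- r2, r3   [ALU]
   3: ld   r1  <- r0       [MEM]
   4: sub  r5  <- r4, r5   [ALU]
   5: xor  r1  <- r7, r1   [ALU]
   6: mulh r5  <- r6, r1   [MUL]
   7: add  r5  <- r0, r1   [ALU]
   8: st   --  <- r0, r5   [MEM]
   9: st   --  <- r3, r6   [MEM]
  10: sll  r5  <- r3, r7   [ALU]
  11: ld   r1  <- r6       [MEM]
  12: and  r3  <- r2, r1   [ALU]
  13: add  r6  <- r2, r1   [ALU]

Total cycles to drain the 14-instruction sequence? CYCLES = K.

CYCLES = 10

[0] i0  and.ALU  -- RAW+WAW r0
[1] i1+i2  or.ALU+sub.ALU  -- pair
[2] i3+i4  ld.MEM+sub.ALU  -- pair
[3] i5  xor.ALU  -- RAW r1
[4] i6  mulh.MUL  -- WAW r5
[5] i7  add.ALU  -- RAW r5
[6] i8  st.MEM  -- no-port MEM/MEM
[7] i9+i10  st.MEM+sll.ALU  -- pair
[8] i11  ld.MEM  -- RAW r1
[9] i12+i13  and.ALU+add.ALU  -- pair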